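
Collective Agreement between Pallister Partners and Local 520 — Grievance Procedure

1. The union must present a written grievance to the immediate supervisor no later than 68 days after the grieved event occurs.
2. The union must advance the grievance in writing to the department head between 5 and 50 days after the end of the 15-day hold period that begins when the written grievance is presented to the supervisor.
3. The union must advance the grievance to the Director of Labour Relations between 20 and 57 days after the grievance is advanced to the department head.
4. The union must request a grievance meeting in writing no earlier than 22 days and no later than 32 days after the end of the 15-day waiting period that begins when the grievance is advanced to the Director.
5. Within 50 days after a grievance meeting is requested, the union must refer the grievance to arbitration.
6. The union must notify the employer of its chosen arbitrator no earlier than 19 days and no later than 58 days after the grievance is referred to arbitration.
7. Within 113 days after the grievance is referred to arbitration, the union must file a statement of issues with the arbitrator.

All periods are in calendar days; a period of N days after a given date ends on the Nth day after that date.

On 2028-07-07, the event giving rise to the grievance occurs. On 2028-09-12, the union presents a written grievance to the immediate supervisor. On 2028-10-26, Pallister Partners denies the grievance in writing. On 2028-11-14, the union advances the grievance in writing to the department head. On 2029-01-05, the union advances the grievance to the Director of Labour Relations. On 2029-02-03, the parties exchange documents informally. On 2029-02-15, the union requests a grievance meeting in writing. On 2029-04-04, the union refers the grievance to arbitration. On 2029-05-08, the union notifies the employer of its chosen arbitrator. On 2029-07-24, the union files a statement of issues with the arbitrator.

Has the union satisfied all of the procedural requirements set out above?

Step 1 — counting 68 days from 2028-07-07 (when the grieved event occurs) gives a deadline of 2028-09-13; completed 2028-09-12, before the deadline.
Step 2 — 5 and 50 days from 2028-09-27 (end of the 15-day hold period, which began when the written grievance is presented to the supervisor on 2028-09-12) are 2028-10-02 and 2028-11-16 respectively; 2028-11-14 falls inside that range.
Step 3 — 20 and 57 days from 2028-11-14 (when the grievance is advanced to the department head) are 2028-12-04 and 2029-01-10 respectively; done 2029-01-05, which is between those dates.
Step 4 — 22 and 32 days from 2029-01-20 (end of the 15-day waiting period, which began when the grievance is advanced to the Director on 2029-01-05) are 2029-02-11 and 2029-02-21 respectively; done 2029-02-15 — within the window.
Step 5 — counting 50 days from 2029-02-15 (when a grievance meeting is requested) gives a deadline of 2029-04-06; done 2029-04-04 — timely.
Step 6 — 19 and 58 days from 2029-04-04 (when the grievance is referred to arbitration) are 2029-04-23 and 2029-06-01 respectively; done 2029-05-08, which is between those dates.
Step 7 — counting 113 days from 2029-04-04 (when the grievance is referred to arbitration) gives a deadline of 2029-07-26; 2029-07-24 is within that limit.

Yes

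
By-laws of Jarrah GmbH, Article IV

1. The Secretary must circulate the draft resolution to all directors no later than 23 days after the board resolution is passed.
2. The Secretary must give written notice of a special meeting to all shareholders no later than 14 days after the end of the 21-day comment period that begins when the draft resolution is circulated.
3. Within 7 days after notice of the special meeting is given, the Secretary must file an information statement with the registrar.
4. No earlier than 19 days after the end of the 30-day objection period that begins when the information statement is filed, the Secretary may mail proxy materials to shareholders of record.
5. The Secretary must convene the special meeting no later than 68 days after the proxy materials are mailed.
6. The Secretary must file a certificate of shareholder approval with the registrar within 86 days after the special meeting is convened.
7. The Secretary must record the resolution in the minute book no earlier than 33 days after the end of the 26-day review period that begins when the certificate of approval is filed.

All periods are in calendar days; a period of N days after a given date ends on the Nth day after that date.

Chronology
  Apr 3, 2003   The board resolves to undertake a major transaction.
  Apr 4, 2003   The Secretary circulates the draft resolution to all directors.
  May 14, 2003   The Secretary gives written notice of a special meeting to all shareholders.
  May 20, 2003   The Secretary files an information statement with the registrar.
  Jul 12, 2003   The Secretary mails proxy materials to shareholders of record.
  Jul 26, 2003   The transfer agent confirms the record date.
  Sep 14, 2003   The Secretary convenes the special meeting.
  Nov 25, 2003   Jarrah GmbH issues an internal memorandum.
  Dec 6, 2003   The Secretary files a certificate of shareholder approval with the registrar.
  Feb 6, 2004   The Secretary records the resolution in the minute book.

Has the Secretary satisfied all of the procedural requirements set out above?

(1) due by Apr 3, 2003 + 23 days = Apr 26, 2003; completed Apr 4, 2003, before the deadline.
(2) due by Apr 25, 2003 + 14 days = May 9, 2003; done May 14, 2003 — 5 days late.
The procedure was therefore not followed at step 2.

No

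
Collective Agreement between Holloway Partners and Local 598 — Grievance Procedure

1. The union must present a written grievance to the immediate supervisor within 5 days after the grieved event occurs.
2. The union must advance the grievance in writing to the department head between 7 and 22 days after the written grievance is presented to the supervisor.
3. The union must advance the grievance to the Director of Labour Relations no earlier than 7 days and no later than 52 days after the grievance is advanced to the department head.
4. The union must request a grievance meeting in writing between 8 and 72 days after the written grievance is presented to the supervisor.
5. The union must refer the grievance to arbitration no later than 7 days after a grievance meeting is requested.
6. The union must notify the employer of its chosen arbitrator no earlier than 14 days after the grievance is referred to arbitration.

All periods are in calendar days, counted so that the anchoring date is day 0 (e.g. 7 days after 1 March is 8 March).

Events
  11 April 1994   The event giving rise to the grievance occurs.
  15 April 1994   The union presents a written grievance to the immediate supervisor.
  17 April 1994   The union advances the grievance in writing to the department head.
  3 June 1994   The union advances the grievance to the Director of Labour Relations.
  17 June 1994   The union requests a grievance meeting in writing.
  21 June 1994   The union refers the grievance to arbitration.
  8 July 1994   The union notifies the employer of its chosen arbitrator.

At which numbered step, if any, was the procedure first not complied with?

Step 2

Step 1 — counting 5 days from 11 April 1994 (when the grieved event occurs) gives a deadline of 16 April 1994; 15 April 1994 is within that limit.
Step 2 — 7 and 22 days from 15 April 1994 (when the written grievance is presented to the supervisor) are 22 April 1994 and 7 May 1994 respectively; done 17 April 1994 — 5 days before the window opened.
Later steps need not be reached.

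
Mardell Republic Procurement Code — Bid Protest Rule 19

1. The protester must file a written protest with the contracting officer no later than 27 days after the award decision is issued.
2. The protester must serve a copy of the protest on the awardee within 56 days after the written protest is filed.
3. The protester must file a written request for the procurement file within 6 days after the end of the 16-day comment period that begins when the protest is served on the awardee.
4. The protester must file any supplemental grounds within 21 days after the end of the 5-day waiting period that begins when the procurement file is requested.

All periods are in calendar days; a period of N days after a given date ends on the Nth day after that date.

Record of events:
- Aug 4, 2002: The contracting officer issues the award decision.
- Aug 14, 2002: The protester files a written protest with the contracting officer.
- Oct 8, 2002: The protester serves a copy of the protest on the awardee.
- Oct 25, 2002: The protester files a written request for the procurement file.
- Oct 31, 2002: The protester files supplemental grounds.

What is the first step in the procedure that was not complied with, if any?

Step 1 — counting 27 days from Aug 4, 2002 (when the award decision is issued) gives a deadline of Aug 31, 2002; completed Aug 14, 2002, before the deadline.
Step 2 — counting 56 days from Aug 14, 2002 (when the written protest is filed) gives a deadline of Oct 9, 2002; completed Oct 8, 2002, before the deadline.
Step 3 — counting 6 days from Oct 24, 2002 (end of the 16-day comment period, which began when the protest is served on the awardee on Oct 8, 2002) gives a deadline of Oct 30, 2002; Oct 25, 2002 is within that limit.
Step 4 — counting 21 days from Oct 30, 2002 (end of the 5-day waiting period, which began when the procurement file is requested on Oct 25, 2002) gives a deadline of Nov 20, 2002; completed Oct 31, 2002, before the deadline.

None — every step was satisfied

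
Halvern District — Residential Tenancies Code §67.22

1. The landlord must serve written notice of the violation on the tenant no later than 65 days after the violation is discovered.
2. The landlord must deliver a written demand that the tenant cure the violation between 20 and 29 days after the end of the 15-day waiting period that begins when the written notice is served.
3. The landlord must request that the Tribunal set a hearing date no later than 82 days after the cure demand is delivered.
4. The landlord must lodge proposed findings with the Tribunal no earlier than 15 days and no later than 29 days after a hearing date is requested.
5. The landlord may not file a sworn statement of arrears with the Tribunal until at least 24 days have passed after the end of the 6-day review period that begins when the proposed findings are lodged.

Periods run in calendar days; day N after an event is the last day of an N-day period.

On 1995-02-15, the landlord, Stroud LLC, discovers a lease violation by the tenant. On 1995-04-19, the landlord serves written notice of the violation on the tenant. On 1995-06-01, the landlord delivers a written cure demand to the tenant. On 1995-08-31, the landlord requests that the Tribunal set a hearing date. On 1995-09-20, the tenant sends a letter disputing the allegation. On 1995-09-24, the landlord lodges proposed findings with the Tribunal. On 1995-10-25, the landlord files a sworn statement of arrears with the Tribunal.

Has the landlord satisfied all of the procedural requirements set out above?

(1) due by 1995-02-15 + 65 days = 1995-04-21; 1995-04-19 is within that limit.
(2) the permitted window runs from 1995-05-04 + 20 = 1995-05-24 to 1995-05-04 + 29 = 1995-06-02; done 1995-06-01, which is between those dates.
(3) due by 1995-06-01 + 82 days = 1995-08-22; 1995-08-31 misses that deadline by 9 days.

No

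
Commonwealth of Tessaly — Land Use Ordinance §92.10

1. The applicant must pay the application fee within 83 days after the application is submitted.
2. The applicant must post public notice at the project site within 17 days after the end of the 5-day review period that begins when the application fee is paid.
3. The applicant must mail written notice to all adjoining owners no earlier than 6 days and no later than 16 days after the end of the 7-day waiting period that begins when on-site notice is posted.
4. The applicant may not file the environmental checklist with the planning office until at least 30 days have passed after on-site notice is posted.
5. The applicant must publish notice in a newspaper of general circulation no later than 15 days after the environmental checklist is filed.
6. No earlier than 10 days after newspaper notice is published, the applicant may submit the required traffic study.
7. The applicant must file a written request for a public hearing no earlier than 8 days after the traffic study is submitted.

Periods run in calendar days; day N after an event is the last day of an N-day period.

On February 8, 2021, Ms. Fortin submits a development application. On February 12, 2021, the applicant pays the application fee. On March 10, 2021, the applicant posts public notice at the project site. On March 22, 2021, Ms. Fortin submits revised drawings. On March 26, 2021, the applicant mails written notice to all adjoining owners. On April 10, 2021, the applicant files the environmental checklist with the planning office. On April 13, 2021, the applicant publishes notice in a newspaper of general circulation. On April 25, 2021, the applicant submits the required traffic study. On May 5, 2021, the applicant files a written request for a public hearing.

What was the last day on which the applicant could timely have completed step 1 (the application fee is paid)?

Step 1 runs from February 8, 2021, when the application is submitted. 83 days after February 8, 2021 is May 2, 2021.

May 2, 2021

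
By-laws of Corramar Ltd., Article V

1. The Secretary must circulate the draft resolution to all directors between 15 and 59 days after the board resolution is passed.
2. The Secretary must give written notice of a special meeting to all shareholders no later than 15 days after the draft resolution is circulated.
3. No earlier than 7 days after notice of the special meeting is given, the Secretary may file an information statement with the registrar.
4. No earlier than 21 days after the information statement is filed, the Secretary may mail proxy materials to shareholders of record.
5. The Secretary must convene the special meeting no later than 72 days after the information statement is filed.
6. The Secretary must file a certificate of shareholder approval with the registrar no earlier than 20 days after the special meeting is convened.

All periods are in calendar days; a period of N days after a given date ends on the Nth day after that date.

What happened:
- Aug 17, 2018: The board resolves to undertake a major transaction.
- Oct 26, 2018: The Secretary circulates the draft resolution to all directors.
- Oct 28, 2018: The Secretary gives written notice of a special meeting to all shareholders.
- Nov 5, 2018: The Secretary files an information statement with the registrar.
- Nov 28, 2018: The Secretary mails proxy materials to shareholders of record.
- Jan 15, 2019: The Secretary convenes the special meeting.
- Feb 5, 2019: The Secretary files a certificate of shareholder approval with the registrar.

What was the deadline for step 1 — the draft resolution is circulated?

Oct 15, 2018

Step 1 runs from Aug 17, 2018, when the board resolution is passed. The window is 15–59 days after Aug 17, 2018; it closes on Oct 15, 2018.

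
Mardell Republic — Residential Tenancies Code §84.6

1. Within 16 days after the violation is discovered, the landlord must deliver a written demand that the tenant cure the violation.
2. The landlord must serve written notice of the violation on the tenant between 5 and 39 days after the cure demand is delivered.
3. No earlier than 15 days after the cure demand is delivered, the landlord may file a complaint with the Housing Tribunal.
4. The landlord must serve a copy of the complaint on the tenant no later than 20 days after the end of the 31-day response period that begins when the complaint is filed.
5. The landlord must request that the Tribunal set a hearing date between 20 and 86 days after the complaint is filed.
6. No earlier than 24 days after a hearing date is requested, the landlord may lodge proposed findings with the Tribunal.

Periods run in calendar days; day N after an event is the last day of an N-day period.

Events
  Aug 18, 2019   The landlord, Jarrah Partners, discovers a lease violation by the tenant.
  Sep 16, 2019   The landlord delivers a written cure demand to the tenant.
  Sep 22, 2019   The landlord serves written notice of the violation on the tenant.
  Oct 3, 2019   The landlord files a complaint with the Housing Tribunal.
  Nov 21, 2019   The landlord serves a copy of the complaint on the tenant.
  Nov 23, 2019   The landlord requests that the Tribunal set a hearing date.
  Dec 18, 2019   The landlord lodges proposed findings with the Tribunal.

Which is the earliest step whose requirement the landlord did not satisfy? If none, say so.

Step 1: 16 days after Aug 18, 2019 (when the violation is discovered) is Sep 3, 2019; done Sep 16, 2019 — 13 days late.
No need to go further; step 1 was not satisfied.

Step 1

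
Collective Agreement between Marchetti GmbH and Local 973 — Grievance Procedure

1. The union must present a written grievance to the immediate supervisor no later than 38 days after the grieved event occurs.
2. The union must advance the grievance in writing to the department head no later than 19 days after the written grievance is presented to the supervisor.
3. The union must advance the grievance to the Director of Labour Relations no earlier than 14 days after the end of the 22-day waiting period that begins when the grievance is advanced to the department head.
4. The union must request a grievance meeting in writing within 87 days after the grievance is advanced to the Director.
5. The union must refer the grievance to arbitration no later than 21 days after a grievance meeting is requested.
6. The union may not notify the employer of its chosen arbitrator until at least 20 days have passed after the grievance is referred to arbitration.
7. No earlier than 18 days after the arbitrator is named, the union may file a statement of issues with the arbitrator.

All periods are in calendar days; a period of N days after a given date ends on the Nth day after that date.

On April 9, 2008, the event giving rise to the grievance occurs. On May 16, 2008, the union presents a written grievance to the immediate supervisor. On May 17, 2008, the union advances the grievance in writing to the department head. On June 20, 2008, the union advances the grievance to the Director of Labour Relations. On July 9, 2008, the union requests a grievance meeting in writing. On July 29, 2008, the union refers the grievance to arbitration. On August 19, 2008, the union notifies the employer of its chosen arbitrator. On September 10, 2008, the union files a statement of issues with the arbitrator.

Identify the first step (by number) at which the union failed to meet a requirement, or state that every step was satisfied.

(1) due by April 9, 2008 + 38 days = May 17, 2008; done May 16, 2008 — timely.
(2) due by May 16, 2008 + 19 days = June 4, 2008; completed May 17, 2008, before the deadline.
(3) permitted from June 8, 2008 + 14 days = June 22, 2008 onward; done June 20, 2008 — 2 days too early.

Step 3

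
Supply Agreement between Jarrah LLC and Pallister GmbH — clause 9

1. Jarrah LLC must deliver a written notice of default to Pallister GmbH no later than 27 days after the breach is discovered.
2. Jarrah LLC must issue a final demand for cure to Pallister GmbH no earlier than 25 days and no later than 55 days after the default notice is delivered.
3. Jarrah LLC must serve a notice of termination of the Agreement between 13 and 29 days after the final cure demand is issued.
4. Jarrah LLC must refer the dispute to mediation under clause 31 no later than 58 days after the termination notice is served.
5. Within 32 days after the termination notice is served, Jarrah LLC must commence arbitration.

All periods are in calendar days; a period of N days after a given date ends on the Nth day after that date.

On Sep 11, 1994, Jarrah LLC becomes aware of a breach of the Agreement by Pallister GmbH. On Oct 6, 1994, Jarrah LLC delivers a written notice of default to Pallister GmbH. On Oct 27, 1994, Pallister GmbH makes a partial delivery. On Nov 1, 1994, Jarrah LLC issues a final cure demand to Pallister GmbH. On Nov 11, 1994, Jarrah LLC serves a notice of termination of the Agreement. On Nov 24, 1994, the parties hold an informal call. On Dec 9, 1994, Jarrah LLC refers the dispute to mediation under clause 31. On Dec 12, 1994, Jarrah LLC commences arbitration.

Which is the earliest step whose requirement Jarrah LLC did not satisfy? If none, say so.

(1) due by Sep 11, 1994 + 27 days = Oct 8, 1994; Oct 6, 1994 is within that limit.
(2) the permitted window runs from Oct 6, 1994 + 25 = Oct 31, 1994 to Oct 6, 1994 + 55 = Nov 30, 1994; Nov 1, 1994 falls inside that range.
(3) the permitted window runs from Nov 1, 1994 + 13 = Nov 14, 1994 to Nov 1, 1994 + 29 = Nov 30, 1994; done Nov 11, 1994 — 3 days before the window opened.

Step 3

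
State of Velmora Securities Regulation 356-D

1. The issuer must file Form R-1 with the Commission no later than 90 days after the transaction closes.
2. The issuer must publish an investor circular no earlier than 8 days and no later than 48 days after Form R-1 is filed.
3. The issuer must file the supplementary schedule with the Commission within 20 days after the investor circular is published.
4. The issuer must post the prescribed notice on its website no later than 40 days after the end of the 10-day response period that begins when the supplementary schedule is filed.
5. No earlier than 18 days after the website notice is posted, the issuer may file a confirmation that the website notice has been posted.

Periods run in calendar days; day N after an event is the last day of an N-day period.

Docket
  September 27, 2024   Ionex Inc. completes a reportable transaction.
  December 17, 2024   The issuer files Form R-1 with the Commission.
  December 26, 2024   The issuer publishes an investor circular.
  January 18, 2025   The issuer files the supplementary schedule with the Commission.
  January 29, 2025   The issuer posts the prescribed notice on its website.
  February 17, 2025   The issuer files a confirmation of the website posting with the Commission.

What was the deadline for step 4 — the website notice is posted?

March 9, 2025

The supplementary schedule is filed on January 18, 2025; the 10-day response period therefore ends January 28, 2025, and step 4 runs from that date. 40 days after January 28, 2025 is March 9, 2025.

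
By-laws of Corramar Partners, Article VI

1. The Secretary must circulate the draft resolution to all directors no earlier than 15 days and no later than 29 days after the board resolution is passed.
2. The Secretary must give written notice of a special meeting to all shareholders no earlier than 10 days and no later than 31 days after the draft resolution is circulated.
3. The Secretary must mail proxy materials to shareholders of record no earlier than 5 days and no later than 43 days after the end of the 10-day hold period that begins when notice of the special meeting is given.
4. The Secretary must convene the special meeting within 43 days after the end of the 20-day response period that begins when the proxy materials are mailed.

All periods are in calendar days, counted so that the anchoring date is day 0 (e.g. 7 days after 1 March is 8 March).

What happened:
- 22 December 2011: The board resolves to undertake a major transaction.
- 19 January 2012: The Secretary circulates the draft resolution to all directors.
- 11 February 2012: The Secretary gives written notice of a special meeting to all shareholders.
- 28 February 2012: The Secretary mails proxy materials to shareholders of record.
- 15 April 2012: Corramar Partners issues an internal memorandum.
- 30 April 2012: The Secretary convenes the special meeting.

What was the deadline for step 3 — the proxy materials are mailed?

4 April 2012

Notice of the special meeting is given on 11 February 2012; the 10-day hold period therefore ends 21 February 2012, and step 3 runs from that date. The window is 5–43 days after 21 February 2012; it closes on 4 April 2012.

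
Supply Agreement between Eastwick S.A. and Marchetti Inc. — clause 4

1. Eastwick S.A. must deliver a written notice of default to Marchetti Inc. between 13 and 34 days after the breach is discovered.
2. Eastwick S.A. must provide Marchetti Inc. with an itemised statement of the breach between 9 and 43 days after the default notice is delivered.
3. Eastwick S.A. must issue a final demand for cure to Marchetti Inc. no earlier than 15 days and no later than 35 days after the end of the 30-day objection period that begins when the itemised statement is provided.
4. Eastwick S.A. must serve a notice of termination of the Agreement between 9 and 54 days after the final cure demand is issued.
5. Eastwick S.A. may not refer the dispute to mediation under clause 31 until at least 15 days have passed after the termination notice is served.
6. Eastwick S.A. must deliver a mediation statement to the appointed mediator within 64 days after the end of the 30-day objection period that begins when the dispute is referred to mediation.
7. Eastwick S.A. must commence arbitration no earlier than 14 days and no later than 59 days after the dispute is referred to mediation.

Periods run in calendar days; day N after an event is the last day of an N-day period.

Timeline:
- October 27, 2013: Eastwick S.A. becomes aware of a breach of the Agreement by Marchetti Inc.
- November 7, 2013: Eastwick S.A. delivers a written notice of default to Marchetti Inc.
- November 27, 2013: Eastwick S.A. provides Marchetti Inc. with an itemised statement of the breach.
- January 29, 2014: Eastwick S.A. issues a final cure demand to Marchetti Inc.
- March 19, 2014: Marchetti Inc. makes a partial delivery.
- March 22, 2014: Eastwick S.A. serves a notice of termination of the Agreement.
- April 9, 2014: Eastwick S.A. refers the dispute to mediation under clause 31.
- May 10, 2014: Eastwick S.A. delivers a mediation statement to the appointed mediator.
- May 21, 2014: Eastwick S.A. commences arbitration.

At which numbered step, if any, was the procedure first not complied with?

(1) the permitted window runs from October 27, 2013 + 13 = November 9, 2013 to October 27, 2013 + 34 = November 30, 2013; done November 7, 2013 — 2 days before the window opened.
That is the first point of non-compliance.

Step 1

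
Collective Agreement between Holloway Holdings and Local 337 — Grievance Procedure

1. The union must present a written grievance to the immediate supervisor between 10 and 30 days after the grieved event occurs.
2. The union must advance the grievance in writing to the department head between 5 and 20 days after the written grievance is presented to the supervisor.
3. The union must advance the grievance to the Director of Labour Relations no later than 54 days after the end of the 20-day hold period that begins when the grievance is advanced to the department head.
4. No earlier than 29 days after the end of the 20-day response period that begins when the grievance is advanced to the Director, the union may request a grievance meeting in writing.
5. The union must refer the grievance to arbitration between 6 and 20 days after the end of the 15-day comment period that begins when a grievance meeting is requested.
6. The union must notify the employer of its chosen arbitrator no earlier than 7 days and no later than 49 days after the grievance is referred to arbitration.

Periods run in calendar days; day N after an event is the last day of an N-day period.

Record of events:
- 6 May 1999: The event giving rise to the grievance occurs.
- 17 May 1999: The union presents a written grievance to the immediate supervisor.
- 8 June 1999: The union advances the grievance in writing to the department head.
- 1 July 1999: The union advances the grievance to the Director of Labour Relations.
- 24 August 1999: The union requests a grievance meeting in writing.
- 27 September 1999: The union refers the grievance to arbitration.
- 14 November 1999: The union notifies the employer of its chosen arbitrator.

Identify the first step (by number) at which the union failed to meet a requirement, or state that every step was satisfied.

Step 1: the window is 10–30 days after 6 May 1999 (when the grieved event occurs), so 16 May 1999 through 5 June 1999; done 17 May 1999, which is between those dates.
Step 2: the window is 5–20 days after 17 May 1999 (when the written grievance is presented to the supervisor), so 22 May 1999 through 6 June 1999; done 8 June 1999 — 2 days after the window closed.

Step 2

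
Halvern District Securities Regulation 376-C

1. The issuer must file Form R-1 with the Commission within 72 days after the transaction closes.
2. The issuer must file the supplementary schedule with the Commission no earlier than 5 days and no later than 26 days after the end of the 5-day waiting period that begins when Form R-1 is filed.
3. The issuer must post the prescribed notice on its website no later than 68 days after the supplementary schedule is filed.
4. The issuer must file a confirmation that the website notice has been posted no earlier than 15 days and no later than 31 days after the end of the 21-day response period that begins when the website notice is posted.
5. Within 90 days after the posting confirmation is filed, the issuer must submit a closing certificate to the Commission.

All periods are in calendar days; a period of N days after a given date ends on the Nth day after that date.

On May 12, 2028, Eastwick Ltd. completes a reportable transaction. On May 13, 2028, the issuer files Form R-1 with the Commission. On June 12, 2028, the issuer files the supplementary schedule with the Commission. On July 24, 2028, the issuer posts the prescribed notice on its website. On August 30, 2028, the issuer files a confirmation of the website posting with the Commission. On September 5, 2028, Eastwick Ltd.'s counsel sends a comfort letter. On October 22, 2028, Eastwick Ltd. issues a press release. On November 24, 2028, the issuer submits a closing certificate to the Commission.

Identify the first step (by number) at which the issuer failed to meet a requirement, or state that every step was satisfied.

None — every step was satisfied

Step 1 — counting 72 days from May 12, 2028 (when the transaction closes) gives a deadline of July 23, 2028; May 13, 2028 is within that limit.
Step 2 — 5 and 26 days from May 18, 2028 (end of the 5-day waiting period, which began when Form R-1 is filed on May 13, 2028) are May 23, 2028 and June 13, 2028 respectively; done June 12, 2028 — within the window.
Step 3 — counting 68 days from June 12, 2028 (when the supplementary schedule is filed) gives a deadline of August 19, 2028; done July 24, 2028 — timely.
Step 4 — 15 and 31 days from August 14, 2028 (end of the 21-day response period, which began when the website notice is posted on July 24, 2028) are August 29, 2028 and September 14, 2028 respectively; August 30, 2028 falls inside that range.
Step 5 — counting 90 days from August 30, 2028 (when the posting confirmation is filed) gives a deadline of November 28, 2028; November 24, 2028 is within that limit.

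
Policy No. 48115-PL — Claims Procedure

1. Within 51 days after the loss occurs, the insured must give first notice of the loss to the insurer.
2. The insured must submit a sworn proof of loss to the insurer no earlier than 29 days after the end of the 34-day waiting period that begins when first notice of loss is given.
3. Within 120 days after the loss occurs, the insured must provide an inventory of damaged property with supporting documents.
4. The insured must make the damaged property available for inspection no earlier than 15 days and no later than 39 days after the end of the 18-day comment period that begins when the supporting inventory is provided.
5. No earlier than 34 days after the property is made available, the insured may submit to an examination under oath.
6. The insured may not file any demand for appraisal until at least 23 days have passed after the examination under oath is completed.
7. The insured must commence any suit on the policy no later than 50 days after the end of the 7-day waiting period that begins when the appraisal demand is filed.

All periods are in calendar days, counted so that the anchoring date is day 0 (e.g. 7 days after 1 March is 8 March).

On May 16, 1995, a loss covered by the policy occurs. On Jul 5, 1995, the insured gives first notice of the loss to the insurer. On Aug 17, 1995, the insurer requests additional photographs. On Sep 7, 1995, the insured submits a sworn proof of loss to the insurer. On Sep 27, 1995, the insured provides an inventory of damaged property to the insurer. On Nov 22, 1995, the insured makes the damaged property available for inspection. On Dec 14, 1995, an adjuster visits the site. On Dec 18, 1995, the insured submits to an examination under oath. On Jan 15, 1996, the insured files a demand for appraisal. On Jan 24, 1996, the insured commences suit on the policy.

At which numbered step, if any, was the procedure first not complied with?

Step 3

Step 1 — counting 51 days from May 16, 1995 (when the loss occurs) gives a deadline of Jul 6, 1995; completed Jul 5, 1995, before the deadline.
Step 2 — must wait 29 days from Aug 8, 1995 (end of the 34-day waiting period, which began when first notice of loss is given on Jul 5, 1995), so not before Sep 6, 1995; done Sep 7, 1995 — permitted.
Step 3 — counting 120 days from May 16, 1995 (when the loss occurs) gives a deadline of Sep 13, 1995; Sep 27, 1995 misses that deadline by 14 days.
The procedure was therefore not followed at step 3.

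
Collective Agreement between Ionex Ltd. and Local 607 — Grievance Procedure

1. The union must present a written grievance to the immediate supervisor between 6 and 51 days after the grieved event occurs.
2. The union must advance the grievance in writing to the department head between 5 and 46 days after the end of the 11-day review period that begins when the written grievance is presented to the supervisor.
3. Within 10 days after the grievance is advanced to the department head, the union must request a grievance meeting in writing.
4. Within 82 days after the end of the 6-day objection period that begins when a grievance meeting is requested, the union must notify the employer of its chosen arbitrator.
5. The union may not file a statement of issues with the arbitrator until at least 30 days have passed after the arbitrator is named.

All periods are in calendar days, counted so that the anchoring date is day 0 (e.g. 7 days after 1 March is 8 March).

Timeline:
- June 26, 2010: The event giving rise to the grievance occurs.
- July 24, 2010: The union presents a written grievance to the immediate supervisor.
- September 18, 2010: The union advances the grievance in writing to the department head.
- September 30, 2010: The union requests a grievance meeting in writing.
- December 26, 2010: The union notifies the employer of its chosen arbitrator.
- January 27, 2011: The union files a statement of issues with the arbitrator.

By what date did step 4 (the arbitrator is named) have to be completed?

December 27, 2010

A grievance meeting is requested on September 30, 2010; the 6-day objection period therefore ends October 6, 2010, and step 4 runs from that date. 82 days after October 6, 2010 is December 27, 2010.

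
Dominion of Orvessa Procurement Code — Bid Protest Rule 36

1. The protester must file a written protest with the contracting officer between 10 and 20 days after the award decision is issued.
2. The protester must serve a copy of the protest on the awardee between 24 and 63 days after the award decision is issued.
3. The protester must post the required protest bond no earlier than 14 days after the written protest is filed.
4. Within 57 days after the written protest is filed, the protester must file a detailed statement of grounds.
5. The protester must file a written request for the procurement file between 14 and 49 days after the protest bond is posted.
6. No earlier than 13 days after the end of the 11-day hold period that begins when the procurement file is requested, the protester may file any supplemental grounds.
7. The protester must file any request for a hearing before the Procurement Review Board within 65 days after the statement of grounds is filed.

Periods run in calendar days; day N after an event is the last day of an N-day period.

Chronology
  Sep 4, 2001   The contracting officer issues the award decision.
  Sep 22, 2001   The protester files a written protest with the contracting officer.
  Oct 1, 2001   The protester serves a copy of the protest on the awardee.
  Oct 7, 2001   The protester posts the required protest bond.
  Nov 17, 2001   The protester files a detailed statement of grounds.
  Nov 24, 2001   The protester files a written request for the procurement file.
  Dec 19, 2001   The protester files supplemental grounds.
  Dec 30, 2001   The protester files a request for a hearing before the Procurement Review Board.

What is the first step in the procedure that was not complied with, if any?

Step 1 — 10 and 20 days from Sep 4, 2001 (when the award decision is issued) are Sep 14, 2001 and Sep 24, 2001 respectively; done Sep 22, 2001 — within the window.
Step 2 — 24 and 63 days from Sep 4, 2001 (when the award decision is issued) are Sep 28, 2001 and Nov 6, 2001 respectively; done Oct 1, 2001, which is between those dates.
Step 3 — must wait 14 days from Sep 22, 2001 (when the written protest is filed), so not before Oct 6, 2001; done Oct 7, 2001, after the minimum wait.
Step 4 — counting 57 days from Sep 22, 2001 (when the written protest is filed) gives a deadline of Nov 18, 2001; completed Nov 17, 2001, before the deadline.
Step 5 — 14 and 49 days from Oct 7, 2001 (when the protest bond is posted) are Oct 21, 2001 and Nov 25, 2001 respectively; done Nov 24, 2001, which is between those dates.
Step 6 — must wait 13 days from Dec 5, 2001 (end of the 11-day hold period, which began when the procurement file is requested on Nov 24, 2001), so not before Dec 18, 2001; Dec 19, 2001 is on or after that date.
Step 7 — counting 65 days from Nov 17, 2001 (when the statement of grounds is filed) gives a deadline of Jan 21, 2002; Dec 30, 2001 is within that limit.

None — every step was satisfied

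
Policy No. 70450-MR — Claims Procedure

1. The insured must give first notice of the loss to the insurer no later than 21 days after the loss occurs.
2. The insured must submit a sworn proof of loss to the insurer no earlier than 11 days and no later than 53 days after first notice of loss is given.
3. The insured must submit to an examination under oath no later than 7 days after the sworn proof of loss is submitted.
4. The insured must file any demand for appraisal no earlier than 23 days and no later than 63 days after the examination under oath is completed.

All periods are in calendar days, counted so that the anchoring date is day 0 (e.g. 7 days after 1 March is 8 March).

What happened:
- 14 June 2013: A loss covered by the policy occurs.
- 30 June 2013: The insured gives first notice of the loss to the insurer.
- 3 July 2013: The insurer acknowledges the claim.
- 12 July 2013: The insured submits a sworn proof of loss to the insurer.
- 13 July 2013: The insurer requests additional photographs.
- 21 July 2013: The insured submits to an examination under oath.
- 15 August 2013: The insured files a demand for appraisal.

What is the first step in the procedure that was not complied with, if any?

Step 3

Step 1 — counting 21 days from 14 June 2013 (when the loss occurs) gives a deadline of 5 July 2013; completed 30 June 2013, before the deadline.
Step 2 — 11 and 53 days from 30 June 2013 (when first notice of loss is given) are 11 July 2013 and 22 August 2013 respectively; done 12 July 2013, which is between those dates.
Step 3 — counting 7 days from 12 July 2013 (when the sworn proof of loss is submitted) gives a deadline of 19 July 2013; 21 July 2013 misses that deadline by 2 days.
The procedure was therefore not followed at step 3.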